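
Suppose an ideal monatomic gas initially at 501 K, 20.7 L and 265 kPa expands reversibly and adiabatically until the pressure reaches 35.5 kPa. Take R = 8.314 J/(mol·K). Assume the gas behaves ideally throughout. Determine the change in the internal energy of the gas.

-4550 J

n = P₁V₁/(RT₁) = 265×20.7/(8.314×501) = 1.32 mol.
Adiabatic: T₂/T₁ = (P₂/P₁)^((γ−1)/γ) ⇒ T₂ = 501×(0.134)^0.400 = 224 K; V₂ = 69.1 L.
For an ideal gas ΔU = nCvΔT with Cv = (3/2)R = 12.5 J/(mol·K).
ΔU = 1.32×12.5×(224−501) = -4550 J.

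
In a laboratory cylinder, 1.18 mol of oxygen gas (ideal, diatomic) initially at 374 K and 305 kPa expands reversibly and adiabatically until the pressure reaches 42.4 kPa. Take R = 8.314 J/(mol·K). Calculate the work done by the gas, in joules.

V₁ = nRT₁/P₁ = 1.18×8.314×374/305 = 12.0 L.
Adiabatic: T₂/T₁ = (P₂/P₁)^((γ−1)/γ) ⇒ T₂ = 374×(0.139)^0.286 = 213 K; V₂ = 49.2 L.
ΔU = nCvΔT = 1.18×20.8×(213−374) = -3950 J.
Q = 0 for an adiabatic process, so W = −ΔU = 3950 J.

3950 J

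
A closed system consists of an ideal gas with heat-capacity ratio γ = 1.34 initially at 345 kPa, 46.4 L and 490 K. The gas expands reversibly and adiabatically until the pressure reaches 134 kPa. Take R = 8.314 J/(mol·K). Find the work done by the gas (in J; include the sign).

n = P₁V₁/(RT₁) = 345×46.4/(8.314×490) = 3.93 mol.
Adiabatic: T₂/T₁ = (P₂/P₁)^((γ−1)/γ) ⇒ T₂ = 490×(0.388)^0.254 = 385 K; V₂ = 94.0 L.
ΔU = nCvΔT = 3.93×24.5×(385−490) = -10000 J.
Q = 0 for an adiabatic process, so W = −ΔU = 10000 J.

10000 J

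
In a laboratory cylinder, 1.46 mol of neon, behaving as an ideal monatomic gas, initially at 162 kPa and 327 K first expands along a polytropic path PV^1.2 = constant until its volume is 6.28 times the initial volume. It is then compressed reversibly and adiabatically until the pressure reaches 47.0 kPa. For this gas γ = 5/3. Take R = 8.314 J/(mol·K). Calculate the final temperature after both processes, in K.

V₁ = nRT₁/P₁ = 1.46×8.314×327/162 = 24.5 L.
Step 1 — Polytropic n=1.2: T₂ = T₁(V₁/V₂)^(n−1) = 327×(0.159)^0.20 = 226 K; P₂ = P₁(V₁/V₂)^n = 17.9 kPa.
W = (P₁V₁−P₂V₂)/(n−1) = (162×24.5−17.9×154)/0.20 = 6100 J.
ΔU = nCvΔT = 1.46×12.5×(226−327) = -1830 J.
Q = ΔU + W = 4270 J.
State after step 1: P = 17.9 kPa, V = 154 L, T = 226 K.
Step 2 — Adiabatic: T₂/T₁ = (P₂/P₁)^((γ−1)/γ) ⇒ T₂ = 226×(2.63)^0.400 = 333 K; V₂ = 86.1 L.
ΔU = nCvΔT = 1.46×12.5×(333−226) = 1950 J.
Q = 0 for an adiabatic process, so W = −ΔU = -1950 J.
Net over both steps: W = 4160 J, Q = 4270 J, ΔU = 117 J.

333 K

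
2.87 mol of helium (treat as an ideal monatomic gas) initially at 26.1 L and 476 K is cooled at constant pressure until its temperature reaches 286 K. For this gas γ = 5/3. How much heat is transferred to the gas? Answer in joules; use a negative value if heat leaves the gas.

-11300 J

P₁ = nRT₁/V₁ = 2.87×8.314×476/26.1 = 435 kPa.
Isobaric: P stays 435 kPa; V/T = const ⇒ T₂ = 286 K, V₂ = 15.7 L.
W = PΔV = 435×(15.7−26.1) kPa·L = -4530 J.
ΔU = nCvΔT = 2.87×12.5×(286−476) = -6800 J.
Q = ΔU + W = nCpΔT = -11300 J.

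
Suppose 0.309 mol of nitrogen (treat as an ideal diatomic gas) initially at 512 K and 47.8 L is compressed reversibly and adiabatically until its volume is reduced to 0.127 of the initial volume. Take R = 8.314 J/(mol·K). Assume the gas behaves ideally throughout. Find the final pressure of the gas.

495 kPa

P₁ = nRT₁/V₁ = 0.309×8.314×512/47.8 = 27.5 kPa.
Adiabatic: TV^(γ−1) = const ⇒ T₂ = 512×(7.87)^0.400 = 1170 K; PV^γ = const ⇒ P₂ = 495 kPa.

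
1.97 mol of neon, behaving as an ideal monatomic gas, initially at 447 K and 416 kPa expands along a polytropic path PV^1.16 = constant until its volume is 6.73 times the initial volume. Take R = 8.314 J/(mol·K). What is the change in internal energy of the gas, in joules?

V₁ = nRT₁/P₁ = 1.97×8.314×447/416 = 17.6 L.
Polytropic n=1.16: T₂ = T₁(V₁/V₂)^(n−1) = 447×(0.149)^0.16 = 329 K; P₂ = P₁(V₁/V₂)^n = 45.6 kPa.
For an ideal gas ΔU = nCvΔT with Cv = (3/2)R = 12.5 J/(mol·K).
ΔU = 1.97×12.5×(329−447) = -2890 J.

-2890 J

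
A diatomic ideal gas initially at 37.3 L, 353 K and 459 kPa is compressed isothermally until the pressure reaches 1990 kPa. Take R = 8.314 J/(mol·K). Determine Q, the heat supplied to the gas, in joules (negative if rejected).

-25100 J

n = P₁V₁/(RT₁) = 459×37.3/(8.314×353) = 5.83 mol.
Isothermal: T stays 353 K; PV = const ⇒ V₂ = 8.60 L, P₂ = 1990 kPa.
ΔU = 0 (ideal gas, T constant).
W = nRT ln(V₂/V₁) = 5.83×8.314×353×ln(0.231) = -25100 J.
Q = ΔU + W = -25100 J.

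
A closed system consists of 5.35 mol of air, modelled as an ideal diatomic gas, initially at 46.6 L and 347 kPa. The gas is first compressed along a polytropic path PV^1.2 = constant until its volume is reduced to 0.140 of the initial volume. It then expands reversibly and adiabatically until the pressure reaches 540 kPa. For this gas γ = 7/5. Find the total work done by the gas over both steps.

T₁ = P₁V₁/(nR) = 347×46.6/(5.35×8.314) = 364 K.
Step 1 — Polytropic n=1.2: T₂ = T₁(V₁/V₂)^(n−1) = 364×(7.14)^0.20 = 539 K; P₂ = P₁(V₁/V₂)^n = 3670 kPa.
W = (P₁V₁−P₂V₂)/(n−1) = (347×46.6−3670×6.52)/0.20 = -38900 J.
ΔU = nCvΔT = 5.35×20.8×(539−364) = 19500 J.
Q = ΔU + W = -19500 J.
State after step 1: P = 3670 kPa, V = 6.52 L, T = 539 K.
Step 2 — Adiabatic: T₂/T₁ = (P₂/P₁)^((γ−1)/γ) ⇒ T₂ = 539×(0.147)^0.286 = 311 K; V₂ = 25.7 L.
ΔU = nCvΔT = 5.35×20.8×(311−539) = -25300 J.
Q = 0 for an adiabatic process, so W = −ΔU = 25300 J.
Net over both steps: W = -13700 J, Q = -19500 J, ΔU = -5790 J.

-13700 J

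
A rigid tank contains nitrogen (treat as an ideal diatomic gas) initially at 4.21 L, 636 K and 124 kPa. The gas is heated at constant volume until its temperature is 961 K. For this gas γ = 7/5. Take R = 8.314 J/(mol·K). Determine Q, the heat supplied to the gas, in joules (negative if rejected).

n = P₁V₁/(RT₁) = 124×4.21/(8.314×636) = 0.0987 mol.
Isochoric: V stays 4.21 L; P/T = const ⇒ T₂ = 961 K, P₂ = 187 kPa.
W = 0 (no volume change).
ΔU = nCvΔT = 0.0987×20.8×(961−636) = 667 J.
Q = ΔU = 667 J.

667 J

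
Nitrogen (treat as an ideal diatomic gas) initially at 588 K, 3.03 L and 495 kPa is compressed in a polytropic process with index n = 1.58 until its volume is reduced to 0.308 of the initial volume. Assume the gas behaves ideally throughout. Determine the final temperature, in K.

Polytropic n=1.58: T₂ = T₁(V₁/V₂)^(n−1) = 588×(3.25)^0.58 = 1160 K; P₂ = P₁(V₁/V₂)^n = 3180 kPa.

1160 K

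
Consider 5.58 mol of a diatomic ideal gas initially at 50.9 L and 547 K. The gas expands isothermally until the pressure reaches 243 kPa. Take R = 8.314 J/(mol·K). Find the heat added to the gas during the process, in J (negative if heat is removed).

P₁ = nRT₁/V₁ = 5.58×8.314×547/50.9 = 499 kPa.
Isothermal: T stays 547 K; PV = const ⇒ V₂ = 104 L, P₂ = 243 kPa.
ΔU = 0 (ideal gas, T constant).
W = nRT ln(V₂/V₁) = 5.58×8.314×547×ln(2.05) = 18200 J.
Q = ΔU + W = 18200 J.

18200 J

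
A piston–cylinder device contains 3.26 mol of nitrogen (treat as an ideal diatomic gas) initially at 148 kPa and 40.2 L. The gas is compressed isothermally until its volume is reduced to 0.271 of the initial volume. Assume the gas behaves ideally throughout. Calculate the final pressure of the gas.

T₁ = P₁V₁/(nR) = 148×40.2/(3.26×8.314) = 220 K.
Isothermal: T stays 220 K; PV = const ⇒ V₂ = 10.9 L, P₂ = 546 kPa.

546 kPa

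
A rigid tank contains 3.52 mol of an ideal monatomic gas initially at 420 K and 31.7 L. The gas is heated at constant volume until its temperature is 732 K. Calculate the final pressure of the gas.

676 kPa

P₁ = nRT₁/V₁ = 3.52×8.314×420/31.7 = 388 kPa.
Isochoric: V stays 31.7 L; P/T = const ⇒ T₂ = 732 K, P₂ = 676 kPa.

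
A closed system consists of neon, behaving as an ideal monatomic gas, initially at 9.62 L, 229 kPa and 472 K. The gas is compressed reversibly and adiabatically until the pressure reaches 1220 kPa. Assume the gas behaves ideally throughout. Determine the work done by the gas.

-3150 J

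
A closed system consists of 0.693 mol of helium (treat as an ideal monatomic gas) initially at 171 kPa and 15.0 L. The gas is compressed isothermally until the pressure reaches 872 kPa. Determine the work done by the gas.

T₁ = P₁V₁/(nR) = 171×15.0/(0.693×8.314) = 445 K.
Isothermal: T stays 445 K; PV = const ⇒ V₂ = 2.94 L, P₂ = 872 kPa.
W = nRT ln(V₂/V₁) = 0.693×8.314×445×ln(0.196) = -4180 J.

-4180 J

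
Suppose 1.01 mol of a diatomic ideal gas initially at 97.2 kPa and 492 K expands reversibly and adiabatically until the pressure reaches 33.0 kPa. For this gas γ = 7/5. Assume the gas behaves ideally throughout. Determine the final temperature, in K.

361 K

V₁ = nRT₁/P₁ = 1.01×8.314×492/97.2 = 42.5 L.
Adiabatic: T₂/T₁ = (P₂/P₁)^((γ−1)/γ) ⇒ T₂ = 492×(0.340)^0.286 = 361 K; V₂ = 91.9 L.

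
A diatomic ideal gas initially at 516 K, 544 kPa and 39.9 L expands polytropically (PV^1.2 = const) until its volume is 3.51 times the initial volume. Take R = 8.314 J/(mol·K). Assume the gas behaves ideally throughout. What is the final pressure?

Polytropic n=1.2: T₂ = T₁(V₁/V₂)^(n−1) = 516×(0.285)^0.20 = 401 K; P₂ = P₁(V₁/V₂)^n = 121 kPa.

121 kPa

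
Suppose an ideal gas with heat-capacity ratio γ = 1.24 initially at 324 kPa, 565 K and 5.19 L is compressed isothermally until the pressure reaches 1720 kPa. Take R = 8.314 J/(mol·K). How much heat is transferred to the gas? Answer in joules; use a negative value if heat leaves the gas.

-2810 J

n = P₁V₁/(RT₁) = 324×5.19/(8.314×565) = 0.358 mol.
Isothermal: T stays 565 K; PV = const ⇒ V₂ = 0.978 L, P₂ = 1720 kPa.
ΔU = 0 (ideal gas, T constant).
W = nRT ln(V₂/V₁) = 0.358×8.314×565×ln(0.188) = -2810 J.
Q = ΔU + W = -2810 J.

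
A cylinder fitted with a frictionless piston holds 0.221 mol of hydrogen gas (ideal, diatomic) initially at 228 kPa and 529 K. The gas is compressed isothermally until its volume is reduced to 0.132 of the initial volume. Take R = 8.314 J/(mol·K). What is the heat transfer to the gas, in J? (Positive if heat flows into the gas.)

-1970 J

V₁ = nRT₁/P₁ = 0.221×8.314×529/228 = 4.26 L.
Isothermal: T stays 529 K; PV = const ⇒ V₂ = 0.563 L, P₂ = 1730 kPa.
ΔU = 0 (ideal gas, T constant).
W = nRT ln(V₂/V₁) = 0.221×8.314×529×ln(0.132) = -1970 J.
Q = ΔU + W = -1970 J.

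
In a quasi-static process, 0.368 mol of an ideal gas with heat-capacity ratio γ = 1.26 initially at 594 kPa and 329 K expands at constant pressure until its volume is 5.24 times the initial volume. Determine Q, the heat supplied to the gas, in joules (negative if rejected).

20700 J

V₁ = nRT₁/P₁ = 0.368×8.314×329/594 = 1.69 L.
Isobaric: P stays 594 kPa; V/T = const ⇒ T₂ = 1720 K, V₂ = 8.88 L.
W = PΔV = 594×(8.88−1.69) kPa·L = 4270 J.
ΔU = nCvΔT = 0.368×32.0×(1720−329) = 16400 J.
Q = ΔU + W = nCpΔT = 20700 J.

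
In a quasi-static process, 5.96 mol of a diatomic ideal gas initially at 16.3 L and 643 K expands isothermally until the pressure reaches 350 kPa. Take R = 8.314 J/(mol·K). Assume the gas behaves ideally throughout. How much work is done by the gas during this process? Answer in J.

54800 J

P₁ = nRT₁/V₁ = 5.96×8.314×643/16.3 = 1950 kPa.
Isothermal: T stays 643 K; PV = const ⇒ V₂ = 91.0 L, P₂ = 350 kPa.
W = nRT ln(V₂/V₁) = 5.96×8.314×643×ln(5.58) = 54800 J.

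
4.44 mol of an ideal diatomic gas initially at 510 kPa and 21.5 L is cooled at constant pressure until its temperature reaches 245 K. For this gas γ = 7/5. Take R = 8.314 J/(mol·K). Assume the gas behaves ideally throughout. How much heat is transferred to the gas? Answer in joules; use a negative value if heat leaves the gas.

-6720 J

T₁ = P₁V₁/(nR) = 510×21.5/(4.44×8.314) = 297 K.
Isobaric: P stays 510 kPa; V/T = const ⇒ T₂ = 245 K, V₂ = 17.7 L.
W = PΔV = 510×(17.7−21.5) kPa·L = -1920 J.
ΔU = nCvΔT = 4.44×20.8×(245−297) = -4800 J.
Q = ΔU + W = nCpΔT = -6720 J.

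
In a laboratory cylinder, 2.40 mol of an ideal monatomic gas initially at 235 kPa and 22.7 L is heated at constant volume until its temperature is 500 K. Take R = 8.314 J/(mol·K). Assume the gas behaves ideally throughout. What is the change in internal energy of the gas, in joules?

T₁ = P₁V₁/(nR) = 235×22.7/(2.40×8.314) = 267 K.
Isochoric: V stays 22.7 L; P/T = const ⇒ T₂ = 500 K, P₂ = 440 kPa.
For an ideal gas ΔU = nCvΔT with Cv = (3/2)R = 12.5 J/(mol·K).
ΔU = 2.40×12.5×(500−267) = 6960 J.

6960 J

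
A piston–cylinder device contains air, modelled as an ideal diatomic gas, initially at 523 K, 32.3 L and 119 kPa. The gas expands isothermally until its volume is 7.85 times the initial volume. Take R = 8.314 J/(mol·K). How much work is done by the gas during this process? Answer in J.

n = P₁V₁/(RT₁) = 119×32.3/(8.314×523) = 0.884 mol.
Isothermal: T stays 523 K; PV = const ⇒ V₂ = 254 L, P₂ = 15.2 kPa.
W = nRT ln(V₂/V₁) = 0.884×8.314×523×ln(7.85) = 7920 J.

7920 J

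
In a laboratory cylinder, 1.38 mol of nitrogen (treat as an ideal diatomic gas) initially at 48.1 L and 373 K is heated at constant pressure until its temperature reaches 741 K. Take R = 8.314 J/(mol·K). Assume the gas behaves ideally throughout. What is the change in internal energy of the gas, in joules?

P₁ = nRT₁/V₁ = 1.38×8.314×373/48.1 = 89.0 kPa.
Isobaric: P stays 89.0 kPa; V/T = const ⇒ T₂ = 741 K, V₂ = 95.6 L.
For an ideal gas ΔU = nCvΔT with Cv = (5/2)R = 20.8 J/(mol·K).
ΔU = 1.38×20.8×(741−373) = 10600 J.

10600 J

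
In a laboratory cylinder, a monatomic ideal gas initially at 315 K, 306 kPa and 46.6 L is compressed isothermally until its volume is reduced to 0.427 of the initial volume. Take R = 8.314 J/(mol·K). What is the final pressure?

Isothermal: T stays 315 K; PV = const ⇒ V₂ = 19.9 L, P₂ = 717 kPa.

717 kPa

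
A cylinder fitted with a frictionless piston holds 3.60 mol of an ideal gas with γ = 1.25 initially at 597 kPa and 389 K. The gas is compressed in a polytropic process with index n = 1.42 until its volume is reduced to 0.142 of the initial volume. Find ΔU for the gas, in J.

59100 J

V₁ = nRT₁/P₁ = 3.60×8.314×389/597 = 19.5 L.
Polytropic n=1.42: T₂ = T₁(V₁/V₂)^(n−1) = 389×(7.04)^0.42 = 883 K; P₂ = P₁(V₁/V₂)^n = 9540 kPa.
For an ideal gas ΔU = nCvΔT with Cv = R/(γ−1) = 33.3 J/(mol·K).
ΔU = 3.60×33.3×(883−389) = 59100 J.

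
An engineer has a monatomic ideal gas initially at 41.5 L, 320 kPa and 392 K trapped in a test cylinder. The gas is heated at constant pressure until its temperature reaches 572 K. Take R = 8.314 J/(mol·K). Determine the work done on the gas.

n = P₁V₁/(RT₁) = 320×41.5/(8.314×392) = 4.07 mol.
Isobaric: P stays 320 kPa; V/T = const ⇒ T₂ = 572 K, V₂ = 60.6 L.
W = PΔV = 320×(60.6−41.5) kPa·L = 6100 J.
Work done on the gas = −W_by = -6100 J.

-6100 J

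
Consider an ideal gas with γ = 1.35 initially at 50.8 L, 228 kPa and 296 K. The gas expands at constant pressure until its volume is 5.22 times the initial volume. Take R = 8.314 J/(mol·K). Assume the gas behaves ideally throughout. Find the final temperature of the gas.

1550 K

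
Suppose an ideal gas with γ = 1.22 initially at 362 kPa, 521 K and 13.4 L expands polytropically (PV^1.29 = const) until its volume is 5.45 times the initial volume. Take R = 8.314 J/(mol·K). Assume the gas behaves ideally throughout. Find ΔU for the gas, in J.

-8560 J

n = P₁V₁/(RT₁) = 362×13.4/(8.314×521) = 1.12 mol.
Polytropic n=1.29: T₂ = T₁(V₁/V₂)^(n−1) = 521×(0.183)^0.29 = 319 K; P₂ = P₁(V₁/V₂)^n = 40.6 kPa.
For an ideal gas ΔU = nCvΔT with Cv = R/(γ−1) = 37.8 J/(mol·K).
ΔU = 1.12×37.8×(319−521) = -8560 J.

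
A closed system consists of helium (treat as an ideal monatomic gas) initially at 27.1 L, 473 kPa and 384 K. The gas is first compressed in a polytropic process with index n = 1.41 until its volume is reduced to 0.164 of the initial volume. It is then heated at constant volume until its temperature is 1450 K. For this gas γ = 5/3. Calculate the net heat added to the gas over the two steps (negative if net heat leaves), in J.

n = P₁V₁/(RT₁) = 473×27.1/(8.314×384) = 4.02 mol.
Step 1 — Polytropic n=1.41: T₂ = T₁(V₁/V₂)^(n−1) = 384×(6.10)^0.41 = 806 K; P₂ = P₁(V₁/V₂)^n = 6050 kPa.
W = (P₁V₁−P₂V₂)/(n−1) = (473×27.1−6050×4.44)/0.41 = -34300 J.
ΔU = nCvΔT = 4.02×12.5×(806−384) = 21100 J.
Q = ΔU + W = -13200 J.
State after step 1: P = 6050 kPa, V = 4.44 L, T = 806 K.
Step 2 — Isochoric: V stays 4.44 L; P/T = const ⇒ T₂ = 1450 K, P₂ = 10900 kPa.
W = 0 (no volume change).
ΔU = nCvΔT = 4.02×12.5×(1450−806) = 32300 J.
Q = ΔU = 32300 J.
Net over both steps: W = -34300 J, Q = 19000 J, ΔU = 53400 J.

19000 J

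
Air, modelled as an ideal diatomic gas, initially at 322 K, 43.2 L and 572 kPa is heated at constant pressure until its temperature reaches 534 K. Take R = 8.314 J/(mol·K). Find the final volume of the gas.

Isobaric: P stays 572 kPa; V/T = const ⇒ T₂ = 534 K, V₂ = 71.6 L.

71.6 L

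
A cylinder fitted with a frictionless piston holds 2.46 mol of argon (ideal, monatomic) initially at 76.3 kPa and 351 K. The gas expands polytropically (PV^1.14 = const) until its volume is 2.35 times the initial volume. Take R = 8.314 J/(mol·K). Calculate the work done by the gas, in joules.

V₁ = nRT₁/P₁ = 2.46×8.314×351/76.3 = 94.1 L.
Polytropic n=1.14: T₂ = T₁(V₁/V₂)^(n−1) = 351×(0.426)^0.14 = 311 K; P₂ = P₁(V₁/V₂)^n = 28.8 kPa.
W = (P₁V₁−P₂V₂)/(n−1) = (76.3×94.1−28.8×221)/0.14 = 5780 J.

5780 J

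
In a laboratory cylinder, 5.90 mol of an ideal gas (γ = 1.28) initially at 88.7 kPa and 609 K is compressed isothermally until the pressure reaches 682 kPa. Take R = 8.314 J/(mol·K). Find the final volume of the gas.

V₁ = nRT₁/P₁ = 5.90×8.314×609/88.7 = 337 L.
Isothermal: T stays 609 K; PV = const ⇒ V₂ = 43.8 L, P₂ = 682 kPa.

43.8 L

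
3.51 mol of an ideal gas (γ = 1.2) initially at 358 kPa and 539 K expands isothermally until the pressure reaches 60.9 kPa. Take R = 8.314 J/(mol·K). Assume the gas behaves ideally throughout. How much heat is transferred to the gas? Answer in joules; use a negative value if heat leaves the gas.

27900 J

V₁ = nRT₁/P₁ = 3.51×8.314×539/358 = 43.9 L.
Isothermal: T stays 539 K; PV = const ⇒ V₂ = 258 L, P₂ = 60.9 kPa.
ΔU = 0 (ideal gas, T constant).
W = nRT ln(V₂/V₁) = 3.51×8.314×539×ln(5.88) = 27900 J.
Q = ΔU + W = 27900 J.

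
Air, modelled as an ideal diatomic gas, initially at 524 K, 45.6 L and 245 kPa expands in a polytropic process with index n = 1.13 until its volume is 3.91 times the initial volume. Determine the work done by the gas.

14000 J

n = P₁V₁/(RT₁) = 245×45.6/(8.314×524) = 2.56 mol.
Polytropic n=1.13: T₂ = T₁(V₁/V₂)^(n−1) = 524×(0.256)^0.13 = 439 K; P₂ = P₁(V₁/V₂)^n = 52.5 kPa.
W = (P₁V₁−P₂V₂)/(n−1) = (245×45.6−52.5×178)/0.13 = 14000 J.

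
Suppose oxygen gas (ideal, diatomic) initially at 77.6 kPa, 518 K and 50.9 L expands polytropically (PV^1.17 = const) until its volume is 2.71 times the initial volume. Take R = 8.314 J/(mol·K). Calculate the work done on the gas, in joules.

-3620 J

n = P₁V₁/(RT₁) = 77.6×50.9/(8.314×518) = 0.917 mol.
Polytropic n=1.17: T₂ = T₁(V₁/V₂)^(n−1) = 518×(0.369)^0.17 = 437 K; P₂ = P₁(V₁/V₂)^n = 24.2 kPa.
W = (P₁V₁−P₂V₂)/(n−1) = (77.6×50.9−24.2×138)/0.17 = 3620 J.
Work done on the gas = −W_by = -3620 J.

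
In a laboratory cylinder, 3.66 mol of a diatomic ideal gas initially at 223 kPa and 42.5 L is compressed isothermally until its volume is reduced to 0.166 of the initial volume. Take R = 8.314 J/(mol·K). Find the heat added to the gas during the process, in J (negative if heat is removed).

-17000 J

T₁ = P₁V₁/(nR) = 223×42.5/(3.66×8.314) = 311 K.
Isothermal: T stays 311 K; PV = const ⇒ V₂ = 7.06 L, P₂ = 1340 kPa.
ΔU = 0 (ideal gas, T constant).
W = nRT ln(V₂/V₁) = 3.66×8.314×311×ln(0.166) = -17000 J.
Q = ΔU + W = -17000 J.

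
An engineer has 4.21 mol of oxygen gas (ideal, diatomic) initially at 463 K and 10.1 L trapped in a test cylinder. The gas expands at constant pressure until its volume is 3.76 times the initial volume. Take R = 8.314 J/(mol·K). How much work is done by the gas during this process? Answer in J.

44700 J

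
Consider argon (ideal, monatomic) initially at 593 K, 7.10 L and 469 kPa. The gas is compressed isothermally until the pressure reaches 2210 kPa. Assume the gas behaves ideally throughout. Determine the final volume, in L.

1.51 L

Isothermal: T stays 593 K; PV = const ⇒ V₂ = 1.51 L, P₂ = 2210 kPa.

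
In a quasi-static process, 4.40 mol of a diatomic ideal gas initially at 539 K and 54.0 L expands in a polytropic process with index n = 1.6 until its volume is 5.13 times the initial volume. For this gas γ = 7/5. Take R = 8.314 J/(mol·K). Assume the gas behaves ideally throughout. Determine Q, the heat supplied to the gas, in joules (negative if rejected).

-10300 J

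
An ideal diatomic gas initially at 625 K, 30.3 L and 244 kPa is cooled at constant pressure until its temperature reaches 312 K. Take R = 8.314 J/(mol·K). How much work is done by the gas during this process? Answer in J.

n = P₁V₁/(RT₁) = 244×30.3/(8.314×625) = 1.42 mol.
Isobaric: P stays 244 kPa; V/T = const ⇒ T₂ = 312 K, V₂ = 15.1 L.
W = PΔV = 244×(15.1−30.3) kPa·L = -3700 J.

-3700 J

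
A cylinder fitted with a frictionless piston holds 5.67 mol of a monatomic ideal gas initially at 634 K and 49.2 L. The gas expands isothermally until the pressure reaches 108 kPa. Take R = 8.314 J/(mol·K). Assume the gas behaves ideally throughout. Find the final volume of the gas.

P₁ = nRT₁/V₁ = 5.67×8.314×634/49.2 = 607 kPa.
Isothermal: T stays 634 K; PV = const ⇒ V₂ = 277 L, P₂ = 108 kPa.

277 L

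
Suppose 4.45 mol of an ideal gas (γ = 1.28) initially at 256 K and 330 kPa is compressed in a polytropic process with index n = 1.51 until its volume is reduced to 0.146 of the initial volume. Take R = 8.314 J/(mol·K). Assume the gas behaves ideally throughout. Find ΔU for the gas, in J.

56400 J

V₁ = nRT₁/P₁ = 4.45×8.314×256/330 = 28.7 L.
Polytropic n=1.51: T₂ = T₁(V₁/V₂)^(n−1) = 256×(6.85)^0.51 = 683 K; P₂ = P₁(V₁/V₂)^n = 6030 kPa.
For an ideal gas ΔU = nCvΔT with Cv = R/(γ−1) = 29.7 J/(mol·K).
ΔU = 4.45×29.7×(683−256) = 56400 J.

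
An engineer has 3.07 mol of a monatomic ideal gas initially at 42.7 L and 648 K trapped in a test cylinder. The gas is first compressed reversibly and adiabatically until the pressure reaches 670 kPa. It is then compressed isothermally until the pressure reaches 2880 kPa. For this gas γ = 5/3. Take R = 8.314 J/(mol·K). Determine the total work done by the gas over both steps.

P₁ = nRT₁/V₁ = 3.07×8.314×648/42.7 = 387 kPa.
Step 1 — Adiabatic: T₂/T₁ = (P₂/P₁)^((γ−1)/γ) ⇒ T₂ = 648×(1.73)^0.400 = 807 K; V₂ = 30.7 L.
ΔU = nCvΔT = 3.07×12.5×(807−648) = 6080 J.
Q = 0 for an adiabatic process, so W = −ΔU = -6080 J.
State after step 1: P = 670 kPa, V = 30.7 L, T = 807 K.
Step 2 — Isothermal: T stays 807 K; PV = const ⇒ V₂ = 7.15 L, P₂ = 2880 kPa.
ΔU = 0 (ideal gas, T constant).
W = nRT ln(V₂/V₁) = 3.07×8.314×807×ln(0.233) = -30000 J.
Q = ΔU + W = -30000 J.
Net over both steps: W = -36100 J, Q = -30000 J, ΔU = 6080 J.

-36100 J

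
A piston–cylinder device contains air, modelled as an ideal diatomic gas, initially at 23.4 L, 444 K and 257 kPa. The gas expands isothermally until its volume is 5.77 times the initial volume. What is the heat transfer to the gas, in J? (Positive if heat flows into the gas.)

n = P₁V₁/(RT₁) = 257×23.4/(8.314×444) = 1.63 mol.
Isothermal: T stays 444 K; PV = const ⇒ V₂ = 135 L, P₂ = 44.5 kPa.
ΔU = 0 (ideal gas, T constant).
W = nRT ln(V₂/V₁) = 1.63×8.314×444×ln(5.77) = 10500 J.
Q = ΔU + W = 10500 J.

10500 J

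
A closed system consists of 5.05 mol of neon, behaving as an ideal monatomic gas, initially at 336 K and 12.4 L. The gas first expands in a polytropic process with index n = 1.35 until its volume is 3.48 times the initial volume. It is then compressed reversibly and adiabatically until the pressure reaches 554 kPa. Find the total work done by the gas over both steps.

P₁ = nRT₁/V₁ = 5.05×8.314×336/12.4 = 1140 kPa.
Step 1 — Polytropic n=1.35: T₂ = T₁(V₁/V₂)^(n−1) = 336×(0.287)^0.35 = 217 K; P₂ = P₁(V₁/V₂)^n = 211 kPa.
W = (P₁V₁−P₂V₂)/(n−1) = (1140×12.4−211×43.2)/0.35 = 14300 J.
ΔU = nCvΔT = 5.05×12.5×(217−336) = -7480 J.
Q = ΔU + W = 6770 J.
State after step 1: P = 211 kPa, V = 43.2 L, T = 217 K.
Step 2 — Adiabatic: T₂/T₁ = (P₂/P₁)^((γ−1)/γ) ⇒ T₂ = 217×(2.62)^0.400 = 319 K; V₂ = 24.2 L.
ΔU = nCvΔT = 5.05×12.5×(319−217) = 6430 J.
Q = 0 for an adiabatic process, so W = −ΔU = -6430 J.
Net over both steps: W = 7820 J, Q = 6770 J, ΔU = -1050 J.

7820 J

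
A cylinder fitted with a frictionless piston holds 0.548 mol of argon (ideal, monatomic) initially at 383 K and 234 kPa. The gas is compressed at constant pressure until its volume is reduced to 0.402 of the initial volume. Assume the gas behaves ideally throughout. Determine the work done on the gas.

V₁ = nRT₁/P₁ = 0.548×8.314×383/234 = 7.46 L.
Isobaric: P stays 234 kPa; V/T = const ⇒ T₂ = 154 K, V₂ = 3.00 L.
W = PΔV = 234×(3.00−7.46) kPa·L = -1040 J.
Work done on the gas = −W_by = 1040 J.

1040 J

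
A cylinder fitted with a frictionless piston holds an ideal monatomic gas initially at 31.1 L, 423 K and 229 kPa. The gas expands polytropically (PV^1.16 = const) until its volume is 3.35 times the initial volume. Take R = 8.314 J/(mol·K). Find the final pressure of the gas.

56.3 kPa

Polytropic n=1.16: T₂ = T₁(V₁/V₂)^(n−1) = 423×(0.299)^0.16 = 349 K; P₂ = P₁(V₁/V₂)^n = 56.3 kPa.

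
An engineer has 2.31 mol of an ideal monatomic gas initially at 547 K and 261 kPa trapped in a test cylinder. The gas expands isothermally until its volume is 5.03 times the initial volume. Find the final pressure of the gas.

51.9 kPa

V₁ = nRT₁/P₁ = 2.31×8.314×547/261 = 40.3 L.
Isothermal: T stays 547 K; PV = const ⇒ V₂ = 202 L, P₂ = 51.9 kPa.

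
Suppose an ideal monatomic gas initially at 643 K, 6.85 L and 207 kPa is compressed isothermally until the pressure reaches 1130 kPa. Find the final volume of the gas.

1.25 L

Isothermal: T stays 643 K; PV = const ⇒ V₂ = 1.25 L, P₂ = 1130 kPa.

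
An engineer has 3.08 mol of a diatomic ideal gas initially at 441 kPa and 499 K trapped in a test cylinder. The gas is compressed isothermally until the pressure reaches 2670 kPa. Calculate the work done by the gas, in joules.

-23000 J

V₁ = nRT₁/P₁ = 3.08×8.314×499/441 = 29.0 L.
Isothermal: T stays 499 K; PV = const ⇒ V₂ = 4.79 L, P₂ = 2670 kPa.
W = nRT ln(V₂/V₁) = 3.08×8.314×499×ln(0.165) = -23000 J.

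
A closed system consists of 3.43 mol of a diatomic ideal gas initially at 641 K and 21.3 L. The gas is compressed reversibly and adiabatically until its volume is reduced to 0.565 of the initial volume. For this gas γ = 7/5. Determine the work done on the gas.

11700 J

P₁ = nRT₁/V₁ = 3.43×8.314×641/21.3 = 858 kPa.
Adiabatic: TV^(γ−1) = const ⇒ T₂ = 641×(1.77)^0.400 = 805 K; PV^γ = const ⇒ P₂ = 1910 kPa.
ΔU = nCvΔT = 3.43×20.8×(805−641) = 11700 J.
Q = 0 for an adiabatic process, so W = −ΔU = -11700 J.
Work done on the gas = −W_by = 11700 J.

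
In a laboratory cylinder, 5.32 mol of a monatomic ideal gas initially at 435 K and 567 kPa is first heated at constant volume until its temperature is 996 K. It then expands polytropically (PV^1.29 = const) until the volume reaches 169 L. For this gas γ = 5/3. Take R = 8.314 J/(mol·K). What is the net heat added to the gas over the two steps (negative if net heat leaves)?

V₁ = nRT₁/P₁ = 5.32×8.314×435/567 = 33.9 L.
Step 1 — Isochoric: V stays 33.9 L; P/T = const ⇒ T₂ = 996 K, P₂ = 1300 kPa.
W = 0 (no volume change).
ΔU = nCvΔT = 5.32×12.5×(996−435) = 37200 J.
Q = ΔU = 37200 J.
State after step 1: P = 1300 kPa, V = 33.9 L, T = 996 K.
Step 2 — Polytropic n=1.29: T₂ = T₁(V₁/V₂)^(n−1) = 996×(0.201)^0.29 = 625 K; P₂ = P₁(V₁/V₂)^n = 164 kPa.
W = (P₁V₁−P₂V₂)/(n−1) = (1300×33.9−164×169)/0.29 = 56500 J.
ΔU = nCvΔT = 5.32×12.5×(625−996) = -24600 J.
Q = ΔU + W = 31900 J.
Net over both steps: W = 56500 J, Q = 69200 J, ΔU = 12600 J.

69200 J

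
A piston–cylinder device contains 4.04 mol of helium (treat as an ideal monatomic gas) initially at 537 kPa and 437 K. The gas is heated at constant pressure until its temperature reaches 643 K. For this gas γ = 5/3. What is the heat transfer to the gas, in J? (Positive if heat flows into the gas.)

17300 J

V₁ = nRT₁/P₁ = 4.04×8.314×437/537 = 27.3 L.
Isobaric: P stays 537 kPa; V/T = const ⇒ T₂ = 643 K, V₂ = 40.2 L.
W = PΔV = 537×(40.2−27.3) kPa·L = 6920 J.
ΔU = nCvΔT = 4.04×12.5×(643−437) = 10400 J.
Q = ΔU + W = nCpΔT = 17300 J.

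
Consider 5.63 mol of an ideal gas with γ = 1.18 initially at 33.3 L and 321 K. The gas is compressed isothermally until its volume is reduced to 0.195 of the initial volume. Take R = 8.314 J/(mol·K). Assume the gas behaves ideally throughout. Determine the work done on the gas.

24600 J

P₁ = nRT₁/V₁ = 5.63×8.314×321/33.3 = 451 kPa.
Isothermal: T stays 321 K; PV = const ⇒ V₂ = 6.49 L, P₂ = 2310 kPa.
W = nRT ln(V₂/V₁) = 5.63×8.314×321×ln(0.195) = -24600 J.
Work done on the gas = −W_by = 24600 J.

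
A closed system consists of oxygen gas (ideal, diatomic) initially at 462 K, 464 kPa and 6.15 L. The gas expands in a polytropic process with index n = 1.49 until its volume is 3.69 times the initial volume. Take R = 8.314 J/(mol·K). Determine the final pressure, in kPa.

66.3 kPa

Polytropic n=1.49: T₂ = T₁(V₁/V₂)^(n−1) = 462×(0.271)^0.49 = 244 K; P₂ = P₁(V₁/V₂)^n = 66.3 kPa.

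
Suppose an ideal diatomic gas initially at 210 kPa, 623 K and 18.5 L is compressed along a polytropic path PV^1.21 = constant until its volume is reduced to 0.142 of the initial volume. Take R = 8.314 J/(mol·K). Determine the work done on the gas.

n = P₁V₁/(RT₁) = 210×18.5/(8.314×623) = 0.750 mol.
Polytropic n=1.21: T₂ = T₁(V₁/V₂)^(n−1) = 623×(7.04)^0.21 = 939 K; P₂ = P₁(V₁/V₂)^n = 2230 kPa.
W = (P₁V₁−P₂V₂)/(n−1) = (210×18.5−2230×2.63)/0.21 = -9370 J.
Work done on the gas = −W_by = 9370 J.

9370 J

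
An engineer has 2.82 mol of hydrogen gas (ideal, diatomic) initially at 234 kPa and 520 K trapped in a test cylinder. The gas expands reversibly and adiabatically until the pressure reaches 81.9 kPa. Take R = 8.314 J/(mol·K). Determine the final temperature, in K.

385 K

V₁ = nRT₁/P₁ = 2.82×8.314×520/234 = 52.1 L.
Adiabatic: T₂/T₁ = (P₂/P₁)^((γ−1)/γ) ⇒ T₂ = 520×(0.350)^0.286 = 385 K; V₂ = 110 L.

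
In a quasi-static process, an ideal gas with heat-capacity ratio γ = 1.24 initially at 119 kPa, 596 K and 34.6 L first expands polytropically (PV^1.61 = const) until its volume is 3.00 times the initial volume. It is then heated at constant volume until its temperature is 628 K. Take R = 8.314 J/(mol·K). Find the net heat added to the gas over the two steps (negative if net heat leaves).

n = P₁V₁/(RT₁) = 119×34.6/(8.314×596) = 0.831 mol.
Step 1 — Polytropic n=1.61: T₂ = T₁(V₁/V₂)^(n−1) = 596×(0.333)^0.61 = 305 K; P₂ = P₁(V₁/V₂)^n = 20.3 kPa.
W = (P₁V₁−P₂V₂)/(n−1) = (119×34.6−20.3×104)/0.61 = 3300 J.
ΔU = nCvΔT = 0.831×34.6×(305−596) = -8380 J.
Q = ΔU + W = -5080 J.
State after step 1: P = 20.3 kPa, V = 104 L, T = 305 K.
Step 2 — Isochoric: V stays 104 L; P/T = const ⇒ T₂ = 628 K, P₂ = 41.8 kPa.
W = 0 (no volume change).
ΔU = nCvΔT = 0.831×34.6×(628−305) = 9300 J.
Q = ΔU = 9300 J.
Net over both steps: W = 3300 J, Q = 4220 J, ΔU = 921 J.

4220 J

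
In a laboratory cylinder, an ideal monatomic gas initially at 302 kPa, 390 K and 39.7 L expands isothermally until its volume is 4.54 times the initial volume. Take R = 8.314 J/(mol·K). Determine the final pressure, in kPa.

66.5 kPa

Isothermal: T stays 390 K; PV = const ⇒ V₂ = 180 L, P₂ = 66.5 kPa.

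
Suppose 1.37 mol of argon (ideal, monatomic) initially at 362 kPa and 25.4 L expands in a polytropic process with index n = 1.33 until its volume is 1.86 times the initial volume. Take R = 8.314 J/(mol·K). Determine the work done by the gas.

5160 J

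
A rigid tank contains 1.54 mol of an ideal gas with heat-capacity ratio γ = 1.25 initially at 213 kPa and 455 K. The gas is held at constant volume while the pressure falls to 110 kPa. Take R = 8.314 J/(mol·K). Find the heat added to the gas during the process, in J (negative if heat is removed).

-11300 J

V₁ = nRT₁/P₁ = 1.54×8.314×455/213 = 27.4 L.
Isochoric: V stays 27.4 L; P/T = const ⇒ T₂ = 235 K, P₂ = 110 kPa.
W = 0 (no volume change).
ΔU = nCvΔT = 1.54×33.3×(235−455) = -11300 J.
Q = ΔU = -11300 J.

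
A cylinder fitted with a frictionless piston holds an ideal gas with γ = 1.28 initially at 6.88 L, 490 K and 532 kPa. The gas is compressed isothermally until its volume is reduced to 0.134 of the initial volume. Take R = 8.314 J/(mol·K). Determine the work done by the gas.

n = P₁V₁/(RT₁) = 532×6.88/(8.314×490) = 0.898 mol.
Isothermal: T stays 490 K; PV = const ⇒ V₂ = 0.922 L, P₂ = 3970 kPa.
W = nRT ln(V₂/V₁) = 0.898×8.314×490×ln(0.134) = -7360 J.

-7360 J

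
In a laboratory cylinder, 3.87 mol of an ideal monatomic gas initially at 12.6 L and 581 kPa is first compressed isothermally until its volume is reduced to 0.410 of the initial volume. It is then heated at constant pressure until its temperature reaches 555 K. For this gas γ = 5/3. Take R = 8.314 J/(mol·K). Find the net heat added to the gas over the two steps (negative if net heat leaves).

T₁ = P₁V₁/(nR) = 581×12.6/(3.87×8.314) = 228 K.
Step 1 — Isothermal: T stays 228 K; PV = const ⇒ V₂ = 5.17 L, P₂ = 1420 kPa.
ΔU = 0 (ideal gas, T constant).
W = nRT ln(V₂/V₁) = 3.87×8.314×228×ln(0.410) = -6530 J.
Q = ΔU + W = -6530 J.
State after step 1: P = 1420 kPa, V = 5.17 L, T = 228 K.
Step 2 — Isobaric: P stays 1420 kPa; V/T = const ⇒ T₂ = 555 K, V₂ = 12.6 L.
W = PΔV = 1420×(12.6−5.17) kPa·L = 10500 J.
ΔU = nCvΔT = 3.87×12.5×(555−228) = 15800 J.
Q = ΔU + W = nCpΔT = 26300 J.
Net over both steps: W = 4010 J, Q = 19800 J, ΔU = 15800 J.

19800 J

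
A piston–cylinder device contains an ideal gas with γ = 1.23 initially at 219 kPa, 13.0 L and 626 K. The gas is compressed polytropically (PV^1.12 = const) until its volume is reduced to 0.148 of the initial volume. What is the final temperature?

787 K

Polytropic n=1.12: T₂ = T₁(V₁/V₂)^(n−1) = 626×(6.76)^0.12 = 787 K; P₂ = P₁(V₁/V₂)^n = 1860 kPa.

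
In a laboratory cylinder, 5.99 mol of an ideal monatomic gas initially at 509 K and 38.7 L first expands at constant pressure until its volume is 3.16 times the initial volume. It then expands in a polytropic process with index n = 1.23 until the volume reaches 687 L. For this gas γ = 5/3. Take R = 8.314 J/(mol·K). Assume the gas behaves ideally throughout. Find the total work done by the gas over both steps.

169000 J

P₁ = nRT₁/V₁ = 5.99×8.314×509/38.7 = 655 kPa.
Step 1 — Isobaric: P stays 655 kPa; V/T = const ⇒ T₂ = 1610 K, V₂ = 122 L.
W = PΔV = 655×(122−38.7) kPa·L = 54800 J.
ΔU = nCvΔT = 5.99×12.5×(1610−509) = 82100 J.
Q = ΔU + W = nCpΔT = 137000 J.
State after step 1: P = 655 kPa, V = 122 L, T = 1610 K.
Step 2 — Polytropic n=1.23: T₂ = T₁(V₁/V₂)^(n−1) = 1610×(0.178)^0.23 = 1080 K; P₂ = P₁(V₁/V₂)^n = 78.4 kPa.
W = (P₁V₁−P₂V₂)/(n−1) = (655×122−78.4×687)/0.23 = 114000 J.
ΔU = nCvΔT = 5.99×12.5×(1080−1610) = -39400 J.
Q = ΔU + W = 74700 J.
Net over both steps: W = 169000 J, Q = 212000 J, ΔU = 42800 J.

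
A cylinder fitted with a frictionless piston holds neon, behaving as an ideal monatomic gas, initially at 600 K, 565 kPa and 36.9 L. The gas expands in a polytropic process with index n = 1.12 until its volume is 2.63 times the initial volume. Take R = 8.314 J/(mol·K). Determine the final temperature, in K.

534 K

Polytropic n=1.12: T₂ = T₁(V₁/V₂)^(n−1) = 600×(0.380)^0.12 = 534 K; P₂ = P₁(V₁/V₂)^n = 191 kPa.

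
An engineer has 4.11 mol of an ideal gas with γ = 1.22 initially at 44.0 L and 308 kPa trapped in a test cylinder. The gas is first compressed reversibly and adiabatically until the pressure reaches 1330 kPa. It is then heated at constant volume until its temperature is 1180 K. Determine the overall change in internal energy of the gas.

T₁ = P₁V₁/(nR) = 308×44.0/(4.11×8.314) = 397 K.
Step 1 — Adiabatic: T₂/T₁ = (P₂/P₁)^((γ−1)/γ) ⇒ T₂ = 397×(4.32)^0.180 = 516 K; V₂ = 13.3 L.
ΔU = nCvΔT = 4.11×37.8×(516−397) = 18600 J.
Q = 0 for an adiabatic process, so W = −ΔU = -18600 J.
State after step 1: P = 1330 kPa, V = 13.3 L, T = 516 K.
Step 2 — Isochoric: V stays 13.3 L; P/T = const ⇒ T₂ = 1180 K, P₂ = 3040 kPa.
W = 0 (no volume change).
ΔU = nCvΔT = 4.11×37.8×(1180−516) = 103000 J.
Q = ΔU = 103000 J.
Net over both steps: W = -18600 J, Q = 103000 J, ΔU = 122000 J.

122000 J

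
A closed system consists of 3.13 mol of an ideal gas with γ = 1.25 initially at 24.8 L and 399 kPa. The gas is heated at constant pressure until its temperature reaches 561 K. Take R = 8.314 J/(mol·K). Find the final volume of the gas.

36.6 L

T₁ = P₁V₁/(nR) = 399×24.8/(3.13×8.314) = 380 K.
Isobaric: P stays 399 kPa; V/T = const ⇒ T₂ = 561 K, V₂ = 36.6 L.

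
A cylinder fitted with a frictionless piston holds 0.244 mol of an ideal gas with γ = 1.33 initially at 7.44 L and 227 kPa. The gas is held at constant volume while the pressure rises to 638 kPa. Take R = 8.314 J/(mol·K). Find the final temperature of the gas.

2340 K

T₁ = P₁V₁/(nR) = 227×7.44/(0.244×8.314) = 833 K.
Isochoric: V stays 7.44 L; P/T = const ⇒ T₂ = 2340 K, P₂ = 638 kPa.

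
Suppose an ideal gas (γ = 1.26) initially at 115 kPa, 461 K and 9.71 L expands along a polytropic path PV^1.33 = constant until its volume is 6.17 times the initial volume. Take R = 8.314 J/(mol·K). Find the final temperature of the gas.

253 K

Polytropic n=1.33: T₂ = T₁(V₁/V₂)^(n−1) = 461×(0.162)^0.33 = 253 K; P₂ = P₁(V₁/V₂)^n = 10.2 kPa.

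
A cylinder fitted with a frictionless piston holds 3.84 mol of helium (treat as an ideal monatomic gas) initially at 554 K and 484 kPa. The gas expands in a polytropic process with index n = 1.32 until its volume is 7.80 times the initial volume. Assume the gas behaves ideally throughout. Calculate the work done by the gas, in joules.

V₁ = nRT₁/P₁ = 3.84×8.314×554/484 = 36.5 L.
Polytropic n=1.32: T₂ = T₁(V₁/V₂)^(n−1) = 554×(0.128)^0.32 = 287 K; P₂ = P₁(V₁/V₂)^n = 32.2 kPa.
W = (P₁V₁−P₂V₂)/(n−1) = (484×36.5−32.2×285)/0.32 = 26600 J.

26600 J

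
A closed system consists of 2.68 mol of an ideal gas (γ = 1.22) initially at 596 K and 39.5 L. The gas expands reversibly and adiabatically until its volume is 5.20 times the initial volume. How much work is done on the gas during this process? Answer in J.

P₁ = nRT₁/V₁ = 2.68×8.314×596/39.5 = 336 kPa.
Adiabatic: TV^(γ−1) = const ⇒ T₂ = 596×(0.192)^0.220 = 415 K; PV^γ = const ⇒ P₂ = 45.0 kPa.
ΔU = nCvΔT = 2.68×37.8×(415−596) = -18400 J.
Q = 0 for an adiabatic process, so W = −ΔU = 18400 J.
Work done on the gas = −W_by = -18400 J.

-18400 J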